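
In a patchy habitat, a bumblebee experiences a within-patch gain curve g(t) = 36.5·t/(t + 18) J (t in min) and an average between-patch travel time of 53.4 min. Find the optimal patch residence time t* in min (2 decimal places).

Maximise g(t)/(T+t): set derivative to zero → g'(t)(T+t) = g(t).
g'(t) = 36.5·18/(t + 18)². Setting 36.5·18/(t+18)² = 36.5t/[(t+18)(53.4+t)] gives 18(53.4+t) = t(t+18), so t² = 18×53.4 = 961.2.
t* = √961.2 = 31 min.

31.00 min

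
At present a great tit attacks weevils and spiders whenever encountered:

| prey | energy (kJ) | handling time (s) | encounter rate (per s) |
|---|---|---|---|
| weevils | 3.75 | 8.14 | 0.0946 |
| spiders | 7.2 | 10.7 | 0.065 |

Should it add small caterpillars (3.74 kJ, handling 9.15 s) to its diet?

Yes

On weevils and spiders alone, R = ΣλE/(1+Σλh) = 0.8228/2.466 = 0.3337 kJ/s.
small caterpillars: E/h = 3.74/9.15 = 0.4087 kJ/s.
0.4087 > 0.3337, so adding small caterpillars raises the average — include it.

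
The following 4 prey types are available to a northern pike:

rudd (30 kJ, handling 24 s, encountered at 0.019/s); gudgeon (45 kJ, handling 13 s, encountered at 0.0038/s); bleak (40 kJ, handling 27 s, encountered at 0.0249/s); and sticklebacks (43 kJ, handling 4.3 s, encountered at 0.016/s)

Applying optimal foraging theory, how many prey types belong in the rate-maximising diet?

4

Profitabilities (E/h, kJ/s): sticklebacks 10, gudgeon 3.46, bleak 1.48, rudd 1.25. Add prey in this order while the next type's profitability exceeds the intake rate on those already taken.
Rate on top 1: 0.6437. gudgeon: 3.46 > 0.6437 → include.
Rate on top 2: 0.7682. bleak: 1.48 > 0.7682 → include.
Rate on top 3: 1.036. rudd: 1.25 > 1.036 → include.
Optimal diet: sticklebacks, gudgeon, bleak, rudd — 4 of 4 types.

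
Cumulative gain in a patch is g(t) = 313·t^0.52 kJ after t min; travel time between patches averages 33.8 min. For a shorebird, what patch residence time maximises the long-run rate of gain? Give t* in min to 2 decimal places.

36.62 min

By the marginal value theorem, leave when the instantaneous gain rate g'(t) equals the habitat-wide average g(t)/(T + t).
g'(t) = 0.52·313·t^-0.48. Setting 0.52·313·t^-0.48 = 313·t^0.52/(33.8+t) gives 0.52(33.8+t) = t, so 0.48·t = 0.52×33.8.
t* = 0.52×33.8/0.48 = 36.62 min.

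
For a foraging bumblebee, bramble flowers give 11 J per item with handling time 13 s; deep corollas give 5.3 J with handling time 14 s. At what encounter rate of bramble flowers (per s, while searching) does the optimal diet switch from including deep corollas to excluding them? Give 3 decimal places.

0.062 per s

At the threshold, the rate on bramble flowers alone equals the profitability of deep corollas: λ·11/(1 + λ·13) = 5.3/14 = 0.3786.
Rearranging, λ(11 − 0.3786×13) = 0.3786, so λ = 0.3786/6.079 = 0.06228 per s.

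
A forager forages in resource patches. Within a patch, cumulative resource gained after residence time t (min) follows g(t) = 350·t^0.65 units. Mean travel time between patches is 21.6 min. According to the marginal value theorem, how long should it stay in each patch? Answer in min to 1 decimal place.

Maximise g(t)/(T+t): set derivative to zero → g'(t)(T+t) = g(t).
g'(t) = 0.65·350·t^-0.35. Setting 0.65·350·t^-0.35 = 350·t^0.65/(21.6+t) gives 0.65(21.6+t) = t, so 0.35·t = 0.65×21.6.
t* = 0.65×21.6/0.35 = 40.11 min.

40.1 min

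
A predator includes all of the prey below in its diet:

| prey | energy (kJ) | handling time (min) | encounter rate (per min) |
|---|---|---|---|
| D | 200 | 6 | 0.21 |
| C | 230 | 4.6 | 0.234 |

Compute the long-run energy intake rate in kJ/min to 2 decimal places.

28.72 kJ/min

Energy encountered per unit search time: 0.21×200 + 0.234×230 = 95.82 kJ/min.
Handling time per unit search time: 0.21×6 + 0.234×4.6 = 2.336.
Rate = 95.82/(1 + 2.336) = 28.72 kJ/min.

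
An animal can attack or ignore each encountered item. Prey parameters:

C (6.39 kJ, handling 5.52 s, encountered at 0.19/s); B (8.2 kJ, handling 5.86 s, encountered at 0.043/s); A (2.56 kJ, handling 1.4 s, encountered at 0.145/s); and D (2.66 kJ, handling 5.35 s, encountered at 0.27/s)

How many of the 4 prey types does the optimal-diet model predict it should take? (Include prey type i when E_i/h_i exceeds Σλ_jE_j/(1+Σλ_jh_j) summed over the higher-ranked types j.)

3

E/h in descending order: A 1.83, B 1.4, C 1.16, D 0.497 kJ/s. The optimal diet is the largest prefix of this list for which every included type satisfies E_i/h_i > R on the types above it.
Rate on top 1: 0.3086. B: 1.4 > 0.3086 → include.
Rate on top 2: 0.4975. C: 1.16 > 0.4975 → include.
Rate on top 3: 0.774. D: 0.497 < 0.774 → exclude; stop.
Optimal diet: A, B, C — 3 of 4 types.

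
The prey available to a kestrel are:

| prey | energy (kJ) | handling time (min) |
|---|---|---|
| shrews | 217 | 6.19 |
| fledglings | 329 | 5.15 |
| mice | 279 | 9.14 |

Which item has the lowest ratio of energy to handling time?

In descending order of E/h:
fledglings: 329/5.15 = 63.9 kJ/min
shrews: 217/6.19 = 35.1 kJ/min
mice: 279/9.14 = 30.5 kJ/min

mice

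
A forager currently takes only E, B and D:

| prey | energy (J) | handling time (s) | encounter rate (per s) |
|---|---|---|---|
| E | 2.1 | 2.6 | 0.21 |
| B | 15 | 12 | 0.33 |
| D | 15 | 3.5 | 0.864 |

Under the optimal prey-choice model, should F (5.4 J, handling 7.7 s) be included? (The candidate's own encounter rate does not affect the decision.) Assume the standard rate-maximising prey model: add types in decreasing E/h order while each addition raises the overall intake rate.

Intake rate on the current diet: R = (0.21×2.1 + 0.33×15 + 0.864×15) / (1 + 0.21×2.6 + 0.33×12 + 0.864×3.5) = 18.35/8.53 = 2.151 J/s.
F: E/h = 5.4/7.7 = 0.7013 J/s.
0.7013 < 2.151, so adding F would lower the average — exclude it.

No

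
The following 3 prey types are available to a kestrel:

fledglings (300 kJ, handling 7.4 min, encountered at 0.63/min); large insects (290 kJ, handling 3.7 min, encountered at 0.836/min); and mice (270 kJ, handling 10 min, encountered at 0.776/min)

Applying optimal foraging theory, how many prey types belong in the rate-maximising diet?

E/h in descending order: large insects 78.4, fledglings 40.5, mice 27 kJ/min. The optimal diet is the largest prefix of this list for which every included type satisfies E_i/h_i > R on the types above it.
Rate on top 1: 59.23. fledglings: 40.5 < 59.23 → exclude; stop.
Optimal diet: large insects — 1 of 3 types.

1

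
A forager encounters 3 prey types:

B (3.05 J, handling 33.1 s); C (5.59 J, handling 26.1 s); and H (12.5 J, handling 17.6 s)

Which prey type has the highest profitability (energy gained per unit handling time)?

H

Profitability E/h (J/s): B = 3.05/33.1 = 0.0921, C = 5.59/26.1 = 0.214, H = 12.5/17.6 = 0.71.
Ranked: H > C > B.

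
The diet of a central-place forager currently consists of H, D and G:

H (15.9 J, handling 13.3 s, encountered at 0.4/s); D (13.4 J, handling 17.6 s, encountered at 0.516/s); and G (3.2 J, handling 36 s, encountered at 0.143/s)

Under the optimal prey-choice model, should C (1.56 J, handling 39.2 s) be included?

No

Intake rate on the current diet: R = (0.4×15.9 + 0.516×13.4 + 0.143×3.2) / (1 + 0.4×13.3 + 0.516×17.6 + 0.143×36) = 13.73/20.55 = 0.6682 J/s.
Profitability of C: 1.56/39.2 = 0.0398 J/s.
0.0398 < 0.6682, so adding C would lower the average — exclude it.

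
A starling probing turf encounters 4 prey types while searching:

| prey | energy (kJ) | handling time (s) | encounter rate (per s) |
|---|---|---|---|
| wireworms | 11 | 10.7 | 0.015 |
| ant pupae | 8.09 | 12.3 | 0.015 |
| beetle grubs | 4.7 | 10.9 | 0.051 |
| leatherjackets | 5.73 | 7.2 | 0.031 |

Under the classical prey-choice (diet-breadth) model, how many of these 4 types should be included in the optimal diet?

4

E/h in descending order: wireworms 1.03, leatherjackets 0.796, ant pupae 0.658, beetle grubs 0.431 kJ/s. The optimal diet is the largest prefix of this list for which every included type satisfies E_i/h_i > R on the types above it.
Rate on top 1: 0.1422. leatherjackets: 0.796 > 0.1422 → include.
Rate on top 2: 0.2476. ant pupae: 0.658 > 0.2476 → include.
Rate on top 3: 0.2959. beetle grubs: 0.431 > 0.2959 → include.
Optimal diet: wireworms, leatherjackets, ant pupae, beetle grubs — 4 of 4 types.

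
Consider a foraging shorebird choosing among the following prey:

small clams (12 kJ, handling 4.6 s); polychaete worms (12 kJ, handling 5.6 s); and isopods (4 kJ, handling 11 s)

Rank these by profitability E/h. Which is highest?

small clams

Profitability E/h (kJ/s): small clams = 12/4.6 = 2.61, polychaete worms = 12/5.6 = 2.14, isopods = 4/11 = 0.364.
Ranked: small clams > polychaete worms > isopods.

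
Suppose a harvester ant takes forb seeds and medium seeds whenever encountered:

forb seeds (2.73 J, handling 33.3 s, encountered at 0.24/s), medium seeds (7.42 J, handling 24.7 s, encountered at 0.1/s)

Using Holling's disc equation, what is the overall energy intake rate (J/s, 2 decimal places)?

R = (0.24×2.73 + 0.1×7.42) / (1 + 0.24×33.3 + 0.1×24.7) = 1.397/11.46 = 0.1219 J/s.

0.12 J/s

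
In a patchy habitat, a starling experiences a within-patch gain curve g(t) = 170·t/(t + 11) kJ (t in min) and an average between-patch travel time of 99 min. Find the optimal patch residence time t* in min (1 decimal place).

Maximise g(t)/(T+t): set derivative to zero → g'(t)(T+t) = g(t).
g'(t) = 170·11/(t + 11)². Setting 170·11/(t+11)² = 170t/[(t+11)(99+t)] gives 11(99+t) = t(t+11), so t² = 11×99 = 1089.
t* = √1089 = 33 min.

33.0 min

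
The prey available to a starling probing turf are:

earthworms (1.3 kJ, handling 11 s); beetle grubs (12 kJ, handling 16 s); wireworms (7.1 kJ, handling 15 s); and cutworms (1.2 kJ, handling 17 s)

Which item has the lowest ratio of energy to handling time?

In descending order of E/h:
beetle grubs: 12/16 = 0.75 kJ/s
wireworms: 7.1/15 = 0.473 kJ/s
earthworms: 1.3/11 = 0.118 kJ/s
cutworms: 1.2/17 = 0.0706 kJ/s

cutworms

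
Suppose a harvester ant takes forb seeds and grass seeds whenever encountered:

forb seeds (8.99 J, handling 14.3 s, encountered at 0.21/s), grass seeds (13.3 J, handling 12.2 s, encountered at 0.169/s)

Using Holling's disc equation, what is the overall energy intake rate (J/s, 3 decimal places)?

0.682 J/s

R = (0.21×8.99 + 0.169×13.3) / (1 + 0.21×14.3 + 0.169×12.2) = 4.136/6.065 = 0.6819 J/s.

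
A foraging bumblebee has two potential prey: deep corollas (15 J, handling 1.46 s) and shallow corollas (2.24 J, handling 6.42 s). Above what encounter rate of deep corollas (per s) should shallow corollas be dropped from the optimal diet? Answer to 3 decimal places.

The zero-one rule: include shallow corollas iff E₂/h₂ > λE₁/(1+λh₁). Equality gives the switch point.
λE₁h₂ = E₂ + λE₂h₁ ⇒ λ = E₂/(E₁h₂ − E₂h₁) = 2.24/(96.3 − 3.27) = 0.02408 per s.

0.024 per s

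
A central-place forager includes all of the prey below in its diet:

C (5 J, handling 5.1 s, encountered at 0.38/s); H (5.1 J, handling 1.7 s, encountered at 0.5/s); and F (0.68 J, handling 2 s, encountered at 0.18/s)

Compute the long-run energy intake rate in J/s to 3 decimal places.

R = Σλ_iE_i / (1 + Σλ_ih_i)
Numerator: 0.38×5 + 0.5×5.1 + 0.18×0.68 = 4.572
Denominator: 1 + 0.38×5.1 + 0.5×1.7 + 0.18×2 = 4.148
R = 4.572/4.148 = 1.102 J/s

1.102 J/s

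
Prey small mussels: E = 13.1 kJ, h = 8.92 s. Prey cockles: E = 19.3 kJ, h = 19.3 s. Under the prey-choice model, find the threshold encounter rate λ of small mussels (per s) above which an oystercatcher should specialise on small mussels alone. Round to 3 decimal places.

0.239 per s

At the threshold, the rate on small mussels alone equals the profitability of cockles: λ·13.1/(1 + λ·8.92) = 19.3/19.3 = 1.
Rearranging, λ(13.1 − 1×8.92) = 1, so λ = 1/4.18 = 0.2392 per s.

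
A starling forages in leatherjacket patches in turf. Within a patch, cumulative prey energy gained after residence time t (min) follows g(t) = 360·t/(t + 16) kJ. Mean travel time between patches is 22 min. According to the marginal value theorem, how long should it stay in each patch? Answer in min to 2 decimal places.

By the marginal value theorem, leave when the instantaneous gain rate g'(t) equals the habitat-wide average g(t)/(T + t).
g'(t) = 360·16/(t + 16)². Setting 360·16/(t+16)² = 360t/[(t+16)(22+t)] gives 16(22+t) = t(t+16), so t² = 16×22 = 352.
t* = √352 = 18.76 min.

18.76 min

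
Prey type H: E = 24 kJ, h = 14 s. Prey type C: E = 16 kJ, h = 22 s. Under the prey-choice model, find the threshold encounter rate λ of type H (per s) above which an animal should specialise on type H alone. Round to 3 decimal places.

0.053 per s

The zero-one rule: include type C iff E₂/h₂ > λE₁/(1+λh₁). Equality gives the switch point.
λE₁h₂ = E₂ + λE₂h₁ ⇒ λ = E₂/(E₁h₂ − E₂h₁) = 16/(528 − 224) = 0.05263 per s.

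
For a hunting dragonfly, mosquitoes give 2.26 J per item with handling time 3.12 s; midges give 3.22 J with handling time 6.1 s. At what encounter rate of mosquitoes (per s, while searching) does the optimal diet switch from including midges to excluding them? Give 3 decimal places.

The zero-one rule: include midges iff E₂/h₂ > λE₁/(1+λh₁). Equality gives the switch point.
λE₁h₂ = E₂ + λE₂h₁ ⇒ λ = E₂/(E₁h₂ − E₂h₁) = 3.22/(13.79 − 10.05) = 0.8611 per s.

0.861 per s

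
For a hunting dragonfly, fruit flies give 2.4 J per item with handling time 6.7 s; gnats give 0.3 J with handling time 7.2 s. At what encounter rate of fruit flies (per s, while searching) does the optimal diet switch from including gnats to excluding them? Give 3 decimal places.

0.020 per s

Drop gnats once their profitability E₂/h₂ falls below the rate achievable on fruit flies alone: E₂/h₂ = λE₁/(1 + λh₁).
Solve for λ: λE₁h₂ = E₂(1 + λh₁) → λ(E₁h₂ − E₂h₁) = E₂ → λ = E₂/(E₁h₂ − E₂h₁).
λ = 0.3/(2.4×7.2 − 0.3×6.7) = 0.3/15.27 = 0.01965 per s.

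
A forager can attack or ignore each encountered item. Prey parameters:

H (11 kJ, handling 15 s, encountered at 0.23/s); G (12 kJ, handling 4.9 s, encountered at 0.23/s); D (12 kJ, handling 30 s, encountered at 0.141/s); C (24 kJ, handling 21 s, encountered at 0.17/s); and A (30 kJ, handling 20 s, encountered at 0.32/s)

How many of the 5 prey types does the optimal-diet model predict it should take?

Rank by E/h (kJ/s): G 2.45, A 1.5, C 1.14, H 0.733, D 0.4. Include each in turn until the next type's E/h falls below the running intake rate.
Rate on top 1: 1.298. A: 1.5 > 1.298 → include.
Rate on top 2: 1.45. C: 1.14 < 1.45 → exclude; stop.
Optimal diet: G, A — 2 of 5 types.

2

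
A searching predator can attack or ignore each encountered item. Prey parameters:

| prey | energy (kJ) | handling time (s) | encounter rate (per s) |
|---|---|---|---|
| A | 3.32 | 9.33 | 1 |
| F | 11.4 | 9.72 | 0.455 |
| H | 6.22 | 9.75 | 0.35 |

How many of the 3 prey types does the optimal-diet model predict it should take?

1

Rank by E/h (kJ/s): F 1.17, H 0.638, A 0.356. Include each in turn until the next type's E/h falls below the running intake rate.
Rate on top 1: 0.9566. H: 0.638 < 0.9566 → exclude; stop.
Optimal diet: F — 1 of 3 types.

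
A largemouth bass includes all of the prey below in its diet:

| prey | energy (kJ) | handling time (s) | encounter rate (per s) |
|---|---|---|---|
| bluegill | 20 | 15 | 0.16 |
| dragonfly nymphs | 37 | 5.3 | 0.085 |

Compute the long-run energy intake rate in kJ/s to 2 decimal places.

1.65 kJ/s

Energy encountered per unit search time: 0.16×20 + 0.085×37 = 6.345 kJ/s.
Handling time per unit search time: 0.16×15 + 0.085×5.3 = 2.85.
Rate = 6.345/(1 + 2.85) = 1.648 kJ/s.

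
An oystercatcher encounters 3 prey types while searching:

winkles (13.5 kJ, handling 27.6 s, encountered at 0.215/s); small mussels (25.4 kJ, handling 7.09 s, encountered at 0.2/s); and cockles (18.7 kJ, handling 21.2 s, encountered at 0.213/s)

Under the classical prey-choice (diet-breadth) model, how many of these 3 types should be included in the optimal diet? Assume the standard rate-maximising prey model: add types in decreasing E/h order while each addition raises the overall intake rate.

1

E/h in descending order: small mussels 3.58, cockles 0.882, winkles 0.489 kJ/s. The optimal diet is the largest prefix of this list for which every included type satisfies E_i/h_i > R on the types above it.
Rate on top 1: 2.101. cockles: 0.882 < 2.101 → exclude; stop.
Optimal diet: small mussels — 1 of 3 types.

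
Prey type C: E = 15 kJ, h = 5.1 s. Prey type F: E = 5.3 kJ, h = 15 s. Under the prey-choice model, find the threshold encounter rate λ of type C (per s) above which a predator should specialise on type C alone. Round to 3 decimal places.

The zero-one rule: include type F iff E₂/h₂ > λE₁/(1+λh₁). Equality gives the switch point.
λE₁h₂ = E₂ + λE₂h₁ ⇒ λ = E₂/(E₁h₂ − E₂h₁) = 5.3/(225 − 27.03) = 0.02677 per s.

0.027 per s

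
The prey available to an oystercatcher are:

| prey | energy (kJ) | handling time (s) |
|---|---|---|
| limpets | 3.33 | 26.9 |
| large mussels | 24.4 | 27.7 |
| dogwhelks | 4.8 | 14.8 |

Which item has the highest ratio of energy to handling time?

large mussels

In descending order of E/h:
large mussels: 24.4/27.7 = 0.881 kJ/s
dogwhelks: 4.8/14.8 = 0.324 kJ/s
limpets: 3.33/26.9 = 0.124 kJ/s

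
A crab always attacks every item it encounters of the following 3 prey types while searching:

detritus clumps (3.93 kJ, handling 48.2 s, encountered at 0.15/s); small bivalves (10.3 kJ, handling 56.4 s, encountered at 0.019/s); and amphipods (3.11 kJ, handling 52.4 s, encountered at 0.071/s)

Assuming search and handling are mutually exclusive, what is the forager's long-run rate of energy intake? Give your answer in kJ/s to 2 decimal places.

R = Σλ_iE_i / (1 + Σλ_ih_i)
Numerator: 0.15×3.93 + 0.019×10.3 + 0.071×3.11 = 1.006
Denominator: 1 + 0.15×48.2 + 0.019×56.4 + 0.071×52.4 = 13.02
R = 1.006/13.02 = 0.07725 kJ/s

0.08 kJ/s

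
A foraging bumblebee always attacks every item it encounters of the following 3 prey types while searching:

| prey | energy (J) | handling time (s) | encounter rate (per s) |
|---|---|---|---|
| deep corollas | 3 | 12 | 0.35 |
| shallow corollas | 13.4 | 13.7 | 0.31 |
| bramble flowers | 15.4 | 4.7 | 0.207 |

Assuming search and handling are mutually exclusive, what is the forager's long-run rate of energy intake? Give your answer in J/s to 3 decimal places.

0.805 J/s

Energy encountered per unit search time: 0.35×3 + 0.31×13.4 + 0.207×15.4 = 8.392 J/s.
Handling time per unit search time: 0.35×12 + 0.31×13.7 + 0.207×4.7 = 9.42.
Rate = 8.392/(1 + 9.42) = 0.8054 J/s.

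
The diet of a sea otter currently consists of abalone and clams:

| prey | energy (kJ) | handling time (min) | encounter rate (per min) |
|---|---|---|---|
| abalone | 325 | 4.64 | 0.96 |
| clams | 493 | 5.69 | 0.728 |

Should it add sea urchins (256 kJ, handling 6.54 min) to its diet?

No

Intake rate on the current diet: R = (0.96×325 + 0.728×493) / (1 + 0.96×4.64 + 0.728×5.69) = 670.9/9.597 = 69.91 kJ/min.
Profitability of sea urchins: 256/6.54 = 39.14 kJ/min.
39.14 < 69.91, so adding sea urchins would lower the average — exclude it.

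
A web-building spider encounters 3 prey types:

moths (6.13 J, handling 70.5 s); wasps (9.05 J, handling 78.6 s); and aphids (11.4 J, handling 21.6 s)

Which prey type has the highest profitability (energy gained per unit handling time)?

Profitability E/h (J/s): moths = 6.13/70.5 = 0.087, wasps = 9.05/78.6 = 0.115, aphids = 11.4/21.6 = 0.528.
Ranked: aphids > wasps > moths.

aphids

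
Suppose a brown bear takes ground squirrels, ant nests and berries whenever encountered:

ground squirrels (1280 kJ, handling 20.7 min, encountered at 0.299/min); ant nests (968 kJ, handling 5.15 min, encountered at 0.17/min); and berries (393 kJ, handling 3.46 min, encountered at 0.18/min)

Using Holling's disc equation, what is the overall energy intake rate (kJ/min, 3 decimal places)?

R = (0.299×1280 + 0.17×968 + 0.18×393) / (1 + 0.299×20.7 + 0.17×5.15 + 0.18×3.46) = 618/8.688 = 71.14 kJ/min.

71.138 kJ/min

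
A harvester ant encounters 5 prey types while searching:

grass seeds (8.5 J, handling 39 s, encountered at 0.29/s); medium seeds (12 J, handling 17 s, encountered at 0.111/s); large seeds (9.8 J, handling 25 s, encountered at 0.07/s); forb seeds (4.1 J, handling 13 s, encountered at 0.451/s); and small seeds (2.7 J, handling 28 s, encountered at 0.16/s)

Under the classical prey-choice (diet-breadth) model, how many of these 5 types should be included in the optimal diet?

1

E/h in descending order: medium seeds 0.706, large seeds 0.392, forb seeds 0.315, grass seeds 0.218, small seeds 0.0964 J/s. The optimal diet is the largest prefix of this list for which every included type satisfies E_i/h_i > R on the types above it.
Rate on top 1: 0.4614. large seeds: 0.392 < 0.4614 → exclude; stop.
Optimal diet: medium seeds — 1 of 5 types.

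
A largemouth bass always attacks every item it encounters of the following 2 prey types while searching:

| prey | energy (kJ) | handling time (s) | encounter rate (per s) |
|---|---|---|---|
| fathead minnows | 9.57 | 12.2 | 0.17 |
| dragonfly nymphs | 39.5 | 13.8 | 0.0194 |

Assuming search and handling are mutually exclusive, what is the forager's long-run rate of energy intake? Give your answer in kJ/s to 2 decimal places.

0.72 kJ/s

R = (0.17×9.57 + 0.0194×39.5) / (1 + 0.17×12.2 + 0.0194×13.8) = 2.393/3.342 = 0.7162 kJ/s.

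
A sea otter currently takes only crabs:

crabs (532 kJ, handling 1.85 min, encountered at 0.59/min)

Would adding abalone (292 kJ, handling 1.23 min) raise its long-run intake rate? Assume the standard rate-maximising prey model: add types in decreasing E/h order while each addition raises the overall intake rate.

Yes

Intake rate on the current diet: R = (0.59×532) / (1 + 0.59×1.85) = 313.9/2.091 = 150.1 kJ/min.
Profitability of abalone: 292/1.23 = 237.4 kJ/min.
Since 237.4 > R, including abalone increases the long-run rate.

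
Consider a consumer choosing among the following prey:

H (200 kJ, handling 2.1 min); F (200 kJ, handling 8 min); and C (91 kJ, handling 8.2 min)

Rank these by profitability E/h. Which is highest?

In descending order of E/h:
H: 200/2.1 = 95.2 kJ/min
F: 200/8 = 25 kJ/min
C: 91/8.2 = 11.1 kJ/min

H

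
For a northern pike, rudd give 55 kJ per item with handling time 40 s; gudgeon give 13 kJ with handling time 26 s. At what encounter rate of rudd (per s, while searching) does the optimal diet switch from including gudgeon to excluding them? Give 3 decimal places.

The zero-one rule: include gudgeon iff E₂/h₂ > λE₁/(1+λh₁). Equality gives the switch point.
λE₁h₂ = E₂ + λE₂h₁ ⇒ λ = E₂/(E₁h₂ − E₂h₁) = 13/(1430 − 520) = 0.01429 per s.

0.014 per s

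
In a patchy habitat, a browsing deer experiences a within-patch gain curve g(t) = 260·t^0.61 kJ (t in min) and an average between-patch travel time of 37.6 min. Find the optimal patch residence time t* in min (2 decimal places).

58.81 min

By the marginal value theorem, leave when the instantaneous gain rate g'(t) equals the habitat-wide average g(t)/(T + t).
g'(t) = 0.61·260·t^-0.39. Setting 0.61·260·t^-0.39 = 260·t^0.61/(37.6+t) gives 0.61(37.6+t) = t, so 0.39·t = 0.61×37.6.
t* = 0.61×37.6/0.39 = 58.81 min.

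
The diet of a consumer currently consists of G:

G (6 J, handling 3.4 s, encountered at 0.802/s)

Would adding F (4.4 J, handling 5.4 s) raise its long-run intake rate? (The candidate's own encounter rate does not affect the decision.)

No

On G alone, R = ΣλE/(1+Σλh) = 4.812/3.727 = 1.291 J/s.
F: E/h = 4.4/5.4 = 0.8148 J/s.
Since 0.8148 < R, time spent handling F is better spent searching.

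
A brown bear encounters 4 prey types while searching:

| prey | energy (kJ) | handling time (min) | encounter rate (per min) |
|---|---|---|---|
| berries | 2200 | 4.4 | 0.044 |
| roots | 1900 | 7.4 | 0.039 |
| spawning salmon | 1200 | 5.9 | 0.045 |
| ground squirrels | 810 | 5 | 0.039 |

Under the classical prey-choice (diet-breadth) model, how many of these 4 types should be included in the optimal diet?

Profitabilities (E/h, kJ/min): berries 500, roots 257, spawning salmon 203, ground squirrels 162. Add prey in this order while the next type's profitability exceeds the intake rate on those already taken.
Rate on top 1: 81.1. roots: 257 > 81.1 → include.
Rate on top 2: 115.3. spawning salmon: 203 > 115.3 → include.
Rate on top 3: 128.7. ground squirrels: 162 > 128.7 → include.
Optimal diet: berries, roots, spawning salmon, ground squirrels — 4 of 4 types.

4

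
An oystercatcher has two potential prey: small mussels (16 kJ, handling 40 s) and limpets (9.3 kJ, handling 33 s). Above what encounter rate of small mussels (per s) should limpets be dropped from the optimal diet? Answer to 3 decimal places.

0.060 per s

The zero-one rule: include limpets iff E₂/h₂ > λE₁/(1+λh₁). Equality gives the switch point.
λE₁h₂ = E₂ + λE₂h₁ ⇒ λ = E₂/(E₁h₂ − E₂h₁) = 9.3/(528 − 372) = 0.05962 per s.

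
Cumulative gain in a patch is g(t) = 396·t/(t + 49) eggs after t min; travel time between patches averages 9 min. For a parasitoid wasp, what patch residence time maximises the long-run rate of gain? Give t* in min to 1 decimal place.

By the marginal value theorem, leave when the instantaneous gain rate g'(t) equals the habitat-wide average g(t)/(T + t).
g'(t) = 396·49/(t + 49)². Setting 396·49/(t+49)² = 396t/[(t+49)(9+t)] gives 49(9+t) = t(t+49), so t² = 49×9 = 441.
t* = √441 = 21 min.

21.0 min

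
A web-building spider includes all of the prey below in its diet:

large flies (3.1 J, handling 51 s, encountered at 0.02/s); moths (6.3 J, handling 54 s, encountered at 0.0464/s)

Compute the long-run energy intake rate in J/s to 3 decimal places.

0.078 J/s

R = (0.02×3.1 + 0.0464×6.3) / (1 + 0.02×51 + 0.0464×54) = 0.3543/4.526 = 0.07829 J/s.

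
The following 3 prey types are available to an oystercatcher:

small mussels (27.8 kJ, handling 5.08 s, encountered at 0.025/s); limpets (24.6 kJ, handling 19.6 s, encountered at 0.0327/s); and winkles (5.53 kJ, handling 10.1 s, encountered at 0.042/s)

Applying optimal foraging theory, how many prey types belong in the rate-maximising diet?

Profitabilities (E/h, kJ/s): small mussels 5.47, limpets 1.26, winkles 0.548. Add prey in this order while the next type's profitability exceeds the intake rate on those already taken.
Rate on top 1: 0.6167. limpets: 1.26 > 0.6167 → include.
Rate on top 2: 0.8481. winkles: 0.548 < 0.8481 → exclude; stop.
Optimal diet: small mussels, limpets — 2 of 3 types.

2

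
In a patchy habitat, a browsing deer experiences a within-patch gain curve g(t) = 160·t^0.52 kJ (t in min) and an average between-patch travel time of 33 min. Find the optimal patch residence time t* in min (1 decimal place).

By the marginal value theorem, leave when the instantaneous gain rate g'(t) equals the habitat-wide average g(t)/(T + t).
g'(t) = 0.52·160·t^-0.48. Setting 0.52·160·t^-0.48 = 160·t^0.52/(33+t) gives 0.52(33+t) = t, so 0.48·t = 0.52×33.
t* = 0.52×33/0.48 = 35.75 min.

35.8 min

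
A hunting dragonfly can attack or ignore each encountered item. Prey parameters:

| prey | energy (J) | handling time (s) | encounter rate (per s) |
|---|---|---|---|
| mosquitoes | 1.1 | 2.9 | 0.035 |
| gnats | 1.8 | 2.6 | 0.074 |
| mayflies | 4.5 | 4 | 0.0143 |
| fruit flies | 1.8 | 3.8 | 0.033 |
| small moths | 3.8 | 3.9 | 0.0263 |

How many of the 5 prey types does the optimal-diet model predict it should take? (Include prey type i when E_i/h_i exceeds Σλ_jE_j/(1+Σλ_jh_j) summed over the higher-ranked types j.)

5

E/h in descending order: mayflies 1.12, small moths 0.974, gnats 0.692, fruit flies 0.474, mosquitoes 0.379 J/s. The optimal diet is the largest prefix of this list for which every included type satisfies E_i/h_i > R on the types above it.
Rate on top 1: 0.06087. small moths: 0.974 > 0.06087 → include.
Rate on top 2: 0.1417. gnats: 0.692 > 0.1417 → include.
Rate on top 3: 0.22. fruit flies: 0.474 > 0.22 → include.
Rate on top 4: 0.2415. mosquitoes: 0.379 > 0.2415 → include.
Optimal diet: mayflies, small moths, gnats, fruit flies, mosquitoes — 5 of 5 types.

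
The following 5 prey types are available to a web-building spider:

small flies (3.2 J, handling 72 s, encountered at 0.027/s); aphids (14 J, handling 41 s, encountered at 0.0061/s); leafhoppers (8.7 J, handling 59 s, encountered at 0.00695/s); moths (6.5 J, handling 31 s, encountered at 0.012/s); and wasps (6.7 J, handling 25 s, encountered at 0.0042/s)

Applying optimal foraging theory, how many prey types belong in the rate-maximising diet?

E/h in descending order: aphids 0.341, wasps 0.268, moths 0.21, leafhoppers 0.147, small flies 0.0444 J/s. The optimal diet is the largest prefix of this list for which every included type satisfies E_i/h_i > R on the types above it.
Rate on top 1: 0.06831. wasps: 0.268 > 0.06831 → include.
Rate on top 2: 0.08379. moths: 0.21 > 0.08379 → include.
Rate on top 3: 0.1109. leafhoppers: 0.147 > 0.1109 → include.
Rate on top 4: 0.1179. small flies: 0.0444 < 0.1179 → exclude; stop.
Optimal diet: aphids, wasps, moths, leafhoppers — 4 of 5 types.

4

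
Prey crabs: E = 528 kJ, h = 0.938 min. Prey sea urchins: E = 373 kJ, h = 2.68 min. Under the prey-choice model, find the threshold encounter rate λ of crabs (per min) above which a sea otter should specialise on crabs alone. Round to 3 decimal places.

0.350 per min

At the threshold, the rate on crabs alone equals the profitability of sea urchins: λ·528/(1 + λ·0.938) = 373/2.68 = 139.2.
Rearranging, λ(528 − 139.2×0.938) = 139.2, so λ = 139.2/397.5 = 0.3502 per min.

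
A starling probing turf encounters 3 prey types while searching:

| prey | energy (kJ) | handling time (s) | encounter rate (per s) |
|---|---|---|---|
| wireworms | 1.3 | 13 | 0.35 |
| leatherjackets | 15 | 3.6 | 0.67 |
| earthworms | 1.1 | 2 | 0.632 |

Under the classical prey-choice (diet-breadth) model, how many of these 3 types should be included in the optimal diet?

E/h in descending order: leatherjackets 4.17, earthworms 0.55, wireworms 0.1 kJ/s. The optimal diet is the largest prefix of this list for which every included type satisfies E_i/h_i > R on the types above it.
Rate on top 1: 2.945. earthworms: 0.55 < 2.945 → exclude; stop.
Optimal diet: leatherjackets — 1 of 3 types.

1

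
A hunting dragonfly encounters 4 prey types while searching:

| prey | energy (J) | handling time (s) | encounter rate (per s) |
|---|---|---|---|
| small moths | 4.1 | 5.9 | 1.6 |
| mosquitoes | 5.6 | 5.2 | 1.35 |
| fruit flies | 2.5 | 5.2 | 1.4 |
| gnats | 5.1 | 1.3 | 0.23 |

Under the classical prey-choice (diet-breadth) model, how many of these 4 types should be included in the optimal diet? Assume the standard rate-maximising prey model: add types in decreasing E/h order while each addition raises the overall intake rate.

Profitabilities (E/h, J/s): gnats 3.92, mosquitoes 1.08, small moths 0.695, fruit flies 0.481. Add prey in this order while the next type's profitability exceeds the intake rate on those already taken.
Rate on top 1: 0.903. mosquitoes: 1.08 > 0.903 → include.
Rate on top 2: 1.05. small moths: 0.695 < 1.05 → exclude; stop.
Optimal diet: gnats, mosquitoes — 2 of 4 types.

2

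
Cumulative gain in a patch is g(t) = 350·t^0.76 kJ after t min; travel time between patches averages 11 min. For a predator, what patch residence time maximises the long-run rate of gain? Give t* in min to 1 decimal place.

34.8 min

By the marginal value theorem, leave when the instantaneous gain rate g'(t) equals the habitat-wide average g(t)/(T + t).
g'(t) = 0.76·350·t^-0.24. Setting 0.76·350·t^-0.24 = 350·t^0.76/(11+t) gives 0.76(11+t) = t, so 0.24·t = 0.76×11.
t* = 0.76×11/0.24 = 34.83 min.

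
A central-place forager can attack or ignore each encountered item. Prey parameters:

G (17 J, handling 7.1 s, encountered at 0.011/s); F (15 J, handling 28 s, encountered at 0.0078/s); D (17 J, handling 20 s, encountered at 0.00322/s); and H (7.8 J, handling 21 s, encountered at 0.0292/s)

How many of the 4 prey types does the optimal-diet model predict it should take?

Profitabilities (E/h, J/s): G 2.39, D 0.85, F 0.536, H 0.371. Add prey in this order while the next type's profitability exceeds the intake rate on those already taken.
Rate on top 1: 0.1735. D: 0.85 > 0.1735 → include.
Rate on top 2: 0.2116. F: 0.536 > 0.2116 → include.
Rate on top 3: 0.2636. H: 0.371 > 0.2636 → include.
Optimal diet: G, D, F, H — 4 of 4 types.

4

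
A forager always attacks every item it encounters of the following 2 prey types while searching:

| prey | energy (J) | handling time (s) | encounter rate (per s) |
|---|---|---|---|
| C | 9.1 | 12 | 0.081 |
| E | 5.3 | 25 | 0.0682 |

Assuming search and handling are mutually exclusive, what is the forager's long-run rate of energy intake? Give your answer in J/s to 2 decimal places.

R = (0.081×9.1 + 0.0682×5.3) / (1 + 0.081×12 + 0.0682×25) = 1.099/3.677 = 0.2988 J/s.

0.30 J/s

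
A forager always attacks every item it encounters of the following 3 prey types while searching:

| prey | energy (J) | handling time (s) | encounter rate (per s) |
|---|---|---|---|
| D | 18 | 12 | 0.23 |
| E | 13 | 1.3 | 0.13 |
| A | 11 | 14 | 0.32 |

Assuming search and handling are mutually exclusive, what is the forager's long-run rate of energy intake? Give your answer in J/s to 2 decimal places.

1.11 J/s

R = Σλ_iE_i / (1 + Σλ_ih_i)
Numerator: 0.23×18 + 0.13×13 + 0.32×11 = 9.35
Denominator: 1 + 0.23×12 + 0.13×1.3 + 0.32×14 = 8.409
R = 9.35/8.409 = 1.112 J/s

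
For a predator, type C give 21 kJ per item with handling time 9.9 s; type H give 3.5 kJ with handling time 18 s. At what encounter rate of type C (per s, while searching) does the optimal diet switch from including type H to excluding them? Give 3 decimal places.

0.010 per s

At the threshold, the rate on type C alone equals the profitability of type H: λ·21/(1 + λ·9.9) = 3.5/18 = 0.1944.
Rearranging, λ(21 − 0.1944×9.9) = 0.1944, so λ = 0.1944/19.07 = 0.01019 per s.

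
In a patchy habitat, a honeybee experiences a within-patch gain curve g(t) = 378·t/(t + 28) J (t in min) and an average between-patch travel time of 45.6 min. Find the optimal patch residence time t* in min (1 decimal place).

Optimal t* satisfies g'(t*) = g(t*)/(T + t*).
g'(t) = 378·28/(t + 28)². Setting 378·28/(t+28)² = 378t/[(t+28)(45.6+t)] gives 28(45.6+t) = t(t+28), so t² = 28×45.6 = 1277.
t* = √1277 = 35.73 min.

35.7 min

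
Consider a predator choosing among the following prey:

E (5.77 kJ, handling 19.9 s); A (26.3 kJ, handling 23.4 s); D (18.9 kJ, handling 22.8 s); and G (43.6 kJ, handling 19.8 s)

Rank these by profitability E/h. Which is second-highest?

A

In descending order of E/h:
G: 43.6/19.8 = 2.2 kJ/s
A: 26.3/23.4 = 1.12 kJ/s
D: 18.9/22.8 = 0.829 kJ/s
E: 5.77/19.9 = 0.29 kJ/s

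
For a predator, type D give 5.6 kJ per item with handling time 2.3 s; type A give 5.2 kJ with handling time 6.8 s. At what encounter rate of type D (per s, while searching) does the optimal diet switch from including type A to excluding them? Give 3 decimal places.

At the threshold, the rate on type D alone equals the profitability of type A: λ·5.6/(1 + λ·2.3) = 5.2/6.8 = 0.7647.
Rearranging, λ(5.6 − 0.7647×2.3) = 0.7647, so λ = 0.7647/3.841 = 0.1991 per s.

0.199 per s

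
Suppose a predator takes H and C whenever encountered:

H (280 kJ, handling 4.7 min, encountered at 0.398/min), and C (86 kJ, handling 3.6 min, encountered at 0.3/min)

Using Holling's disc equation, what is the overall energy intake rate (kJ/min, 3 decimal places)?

R = (0.398×280 + 0.3×86) / (1 + 0.398×4.7 + 0.3×3.6) = 137.2/3.951 = 34.74 kJ/min.

34.739 kJ/min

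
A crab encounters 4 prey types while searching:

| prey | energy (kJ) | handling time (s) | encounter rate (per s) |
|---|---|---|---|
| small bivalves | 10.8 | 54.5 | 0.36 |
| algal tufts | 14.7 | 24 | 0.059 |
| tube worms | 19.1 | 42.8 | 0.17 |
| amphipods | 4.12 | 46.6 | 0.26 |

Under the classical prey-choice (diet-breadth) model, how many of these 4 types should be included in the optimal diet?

E/h in descending order: algal tufts 0.612, tube worms 0.446, small bivalves 0.198, amphipods 0.0884 kJ/s. The optimal diet is the largest prefix of this list for which every included type satisfies E_i/h_i > R on the types above it.
Rate on top 1: 0.359. tube worms: 0.446 > 0.359 → include.
Rate on top 2: 0.4245. small bivalves: 0.198 < 0.4245 → exclude; stop.
Optimal diet: algal tufts, tube worms — 2 of 4 types.

2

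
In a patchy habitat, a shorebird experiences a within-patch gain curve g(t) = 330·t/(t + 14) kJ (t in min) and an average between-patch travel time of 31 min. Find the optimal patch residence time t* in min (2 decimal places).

Maximise g(t)/(T+t): set derivative to zero → g'(t)(T+t) = g(t).
g'(t) = 330·14/(t + 14)². Setting 330·14/(t+14)² = 330t/[(t+14)(31+t)] gives 14(31+t) = t(t+14), so t² = 14×31 = 434.
t* = √434 = 20.83 min.

20.83 min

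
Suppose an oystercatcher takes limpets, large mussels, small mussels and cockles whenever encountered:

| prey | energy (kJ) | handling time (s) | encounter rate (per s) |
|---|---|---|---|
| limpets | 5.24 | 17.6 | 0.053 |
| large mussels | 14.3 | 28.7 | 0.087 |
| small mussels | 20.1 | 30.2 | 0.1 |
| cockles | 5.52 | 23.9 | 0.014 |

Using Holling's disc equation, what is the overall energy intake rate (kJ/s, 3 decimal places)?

R = (0.053×5.24 + 0.087×14.3 + 0.1×20.1 + 0.014×5.52) / (1 + 0.053×17.6 + 0.087×28.7 + 0.1×30.2 + 0.014×23.9) = 3.609/7.784 = 0.4636 kJ/s.

0.464 kJ/s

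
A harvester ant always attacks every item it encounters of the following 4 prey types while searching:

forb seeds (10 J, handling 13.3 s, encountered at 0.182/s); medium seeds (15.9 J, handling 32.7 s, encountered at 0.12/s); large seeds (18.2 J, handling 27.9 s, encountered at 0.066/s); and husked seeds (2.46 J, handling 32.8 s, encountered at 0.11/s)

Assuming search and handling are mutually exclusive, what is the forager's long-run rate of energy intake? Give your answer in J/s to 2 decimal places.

0.41 J/s

R = Σλ_iE_i / (1 + Σλ_ih_i)
Numerator: 0.182×10 + 0.12×15.9 + 0.066×18.2 + 0.11×2.46 = 5.2
Denominator: 1 + 0.182×13.3 + 0.12×32.7 + 0.066×27.9 + 0.11×32.8 = 12.79
R = 5.2/12.79 = 0.4064 J/s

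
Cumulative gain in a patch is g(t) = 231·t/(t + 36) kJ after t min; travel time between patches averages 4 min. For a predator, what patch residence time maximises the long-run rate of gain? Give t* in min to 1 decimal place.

12.0 min

Maximise g(t)/(T+t): set derivative to zero → g'(t)(T+t) = g(t).
g'(t) = 231·36/(t + 36)². Setting 231·36/(t+36)² = 231t/[(t+36)(4+t)] gives 36(4+t) = t(t+36), so t² = 36×4 = 144.
t* = √144 = 12 min.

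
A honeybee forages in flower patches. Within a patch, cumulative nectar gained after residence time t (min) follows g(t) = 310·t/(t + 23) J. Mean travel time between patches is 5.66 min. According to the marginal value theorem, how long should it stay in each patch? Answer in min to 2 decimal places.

By the marginal value theorem, leave when the instantaneous gain rate g'(t) equals the habitat-wide average g(t)/(T + t).
g'(t) = 310·23/(t + 23)². Setting 310·23/(t+23)² = 310t/[(t+23)(5.66+t)] gives 23(5.66+t) = t(t+23), so t² = 23×5.66 = 130.2.
t* = √130.2 = 11.41 min.

11.41 min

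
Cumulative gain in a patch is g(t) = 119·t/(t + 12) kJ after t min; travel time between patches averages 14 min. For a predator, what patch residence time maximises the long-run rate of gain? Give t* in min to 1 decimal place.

13.0 min

Maximise g(t)/(T+t): set derivative to zero → g'(t)(T+t) = g(t).
g'(t) = 119·12/(t + 12)². Setting 119·12/(t+12)² = 119t/[(t+12)(14+t)] gives 12(14+t) = t(t+12), so t² = 12×14 = 168.
t* = √168 = 12.96 min.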